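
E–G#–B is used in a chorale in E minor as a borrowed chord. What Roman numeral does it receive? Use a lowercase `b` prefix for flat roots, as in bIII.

The root E is the diatonic 1st degree of E minor; the borrowing shows in the chord quality. Diatonically E minor has Em (i) on that degree; E–G#–B is instead the major chord native to E major, so it takes the label I.

I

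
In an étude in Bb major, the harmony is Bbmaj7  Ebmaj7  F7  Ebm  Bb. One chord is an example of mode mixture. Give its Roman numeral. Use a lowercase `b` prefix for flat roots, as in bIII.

iv

Bb major has the diatonic set Bb, Cm, Dm, Eb, F, Gm, Adim. Bbmaj7, Ebmaj7, F7 and Bb all belong to that set. Ebm (Eb–Gb–Bb) doesn't fit — on degree 4 Bb major would have Eb (IV). Ebm is the degree-4 chord of Bb minor, so it is the borrowed iv.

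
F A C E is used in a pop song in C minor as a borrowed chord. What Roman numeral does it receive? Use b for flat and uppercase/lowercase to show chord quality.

F is scale degree 4 in C minor. F–A–C–E is a major-seventh chord — the form found in C major, not the diatonic iv (Fm). Borrowed into C minor it is written IVmaj7.

IVmaj7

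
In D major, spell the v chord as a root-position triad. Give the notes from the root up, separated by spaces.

v is built on scale degree 5, which is A in both D major and its parallel. Building the minor chord from the parallel minor on A: A–C–E.

A C E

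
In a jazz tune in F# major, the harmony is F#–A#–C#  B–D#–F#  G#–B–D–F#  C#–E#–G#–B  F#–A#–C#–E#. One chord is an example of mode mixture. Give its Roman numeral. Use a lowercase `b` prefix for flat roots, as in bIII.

F# major has the diatonic set F#, G#m, A#m, B, C#, D#m, E#dim. F#–A#–C# = F#, B–D#–F# = B, C#–E#–G#–B = C#7 and F#–A#–C#–E# = F#maj7 are all diatonic. G#–B–D–F# is not: scale degree 2 in F# major carries G#m (ii). In F# minor the chord on that degree is G#m7b5, so here it functions as iiø7, borrowed from the parallel minor.

iiø7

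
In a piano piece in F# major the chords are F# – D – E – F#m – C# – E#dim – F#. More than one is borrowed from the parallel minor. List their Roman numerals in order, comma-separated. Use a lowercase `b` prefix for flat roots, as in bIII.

F# major has the diatonic set F#, G#m, A#m, B, C#, D#m, E#dim. F#, C# and E#dim are all diatonic. But D (D–F#–A) is foreign: the diatonic vi on degree 6 is D#m, whereas D comes from F# minor. It is labeled bVI. But E (E–G#–B) is foreign: the diatonic vii° on degree 7 is E#dim, whereas E comes from F# minor. It is labeled bVII. F#m (F#–A–C#) is not: scale degree 1 in F# major carries F# (I). In F# minor the chord on that degree is F#m, so here it functions as i, borrowed from the parallel minor.

bVI, bVII, i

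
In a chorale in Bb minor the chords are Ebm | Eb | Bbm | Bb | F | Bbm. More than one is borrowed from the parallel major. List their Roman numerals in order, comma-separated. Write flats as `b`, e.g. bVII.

IV, I

Bb minor has the diatonic set Bbm, Cdim, Db, Ebm, F, Gb, Ab (with V from harmonic minor). Ebm, Bbm and F are all diatonic. Eb (Eb–G–Bb) is not: scale degree 4 in Bb minor carries Ebm (iv). In Bb major the chord on that degree is Eb, so here it functions as IV, borrowed from the parallel major. Bb (Bb–D–F) is not: scale degree 1 in Bb minor carries Bbm (i). In Bb major the chord on that degree is Bb, so here it functions as I, borrowed from the parallel major.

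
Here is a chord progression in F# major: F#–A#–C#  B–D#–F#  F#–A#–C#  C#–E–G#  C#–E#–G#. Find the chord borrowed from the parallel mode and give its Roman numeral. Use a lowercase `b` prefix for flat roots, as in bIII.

In F# major the diatonic chords are F#, G#m, A#m, B, C#, D#m, E#dim. Of the given chords, F#–A#–C# = F#, B–D#–F# = B and C#–E#–G# = C# are diatonic. C#–E–G# doesn't fit — on degree 5 F# major would have C# (V). C#m is the degree-5 chord of F# minor, so it is the borrowed v.

v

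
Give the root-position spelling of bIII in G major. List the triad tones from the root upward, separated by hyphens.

The root of bIII is the lowered 3rd degree: B becomes Bb. Stacking thirds in G minor on Bb gives Bb–D–F.

Bb-D-F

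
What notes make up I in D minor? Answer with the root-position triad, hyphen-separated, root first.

D-F#-A

I is built on scale degree 1, which is D in both D minor and its parallel. Building the major chord from the parallel major on D: D–F#–A.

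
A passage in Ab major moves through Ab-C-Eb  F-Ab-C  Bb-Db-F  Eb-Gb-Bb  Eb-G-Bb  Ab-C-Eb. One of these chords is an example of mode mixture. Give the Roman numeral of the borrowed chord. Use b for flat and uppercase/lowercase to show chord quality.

v

Ab major has the diatonic set Ab, Bbm, Cm, Db, Eb, Fm, Gdim. Of the given chords, Ab–C–Eb = Ab, F–Ab–C = Fm, Bb–Db–F = Bbm and Eb–G–Bb = Eb are diatonic. Eb–Gb–Bb doesn't fit — on degree 5 Ab major would have Eb (V). Ebm is the degree-5 chord of Ab minor, so it is the borrowed v.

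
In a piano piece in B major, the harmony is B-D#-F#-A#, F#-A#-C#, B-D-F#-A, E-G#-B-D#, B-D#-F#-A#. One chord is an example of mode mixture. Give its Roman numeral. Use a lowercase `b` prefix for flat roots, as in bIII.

The diatonic triads in B major are B, C#m, D#m, E, F#, G#m, A#dim. B–D#–F#–A# = Bmaj7, F#–A#–C# = F# and E–G#–B–D# = Emaj7 are all diatonic. B–D–F#–A is not: scale degree 1 in B major carries B (I). In B minor the chord on that degree is Bm7, so here it functions as i7, borrowed from the parallel minor.

i7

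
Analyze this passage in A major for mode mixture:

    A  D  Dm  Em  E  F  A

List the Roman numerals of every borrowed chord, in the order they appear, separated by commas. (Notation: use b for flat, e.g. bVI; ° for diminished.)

iv, v, bVI

The diatonic triads in A major are A, Bm, C#m, D, E, F#m, G#dim. A, D and E all belong to that set. But Dm (D–F–A) is foreign: the diatonic IV on degree 4 is D, whereas Dm comes from A minor. It is labeled iv. But Em (E–G–B) is foreign: the diatonic V on degree 5 is E, whereas Em comes from A minor. It is labeled v. But F (F–A–C) is foreign: the diatonic vi on degree 6 is F#m, whereas F comes from A minor. It is labeled bVI.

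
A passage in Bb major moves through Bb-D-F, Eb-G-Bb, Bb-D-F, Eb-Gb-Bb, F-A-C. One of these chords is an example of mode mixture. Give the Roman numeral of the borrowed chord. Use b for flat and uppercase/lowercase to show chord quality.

In Bb major the diatonic chords are Bb, Cm, Dm, Eb, F, Gm, Adim. Of the given chords, Bb–D–F = Bb, Eb–G–Bb = Eb and F–A–C = F are diatonic. Eb–Gb–Bb is not: scale degree 4 in Bb major carries Eb (IV). In Bb minor the chord on that degree is Ebm, so here it functions as iv, borrowed from the parallel minor.

iv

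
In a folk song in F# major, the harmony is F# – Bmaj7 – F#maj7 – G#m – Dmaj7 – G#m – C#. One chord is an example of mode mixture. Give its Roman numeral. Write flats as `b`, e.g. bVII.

bVImaj7

In F# major the diatonic chords are F#, G#m, A#m, B, C#, D#m, E#dim. F#, Bmaj7, F#maj7, G#m and C# are all diatonic. Dmaj7 (D–F#–A–C#) is not: scale degree 6 in F# major carries D#m (vi). In F# minor the chord on that degree is Dmaj7, so here it functions as bVImaj7, borrowed from the parallel minor.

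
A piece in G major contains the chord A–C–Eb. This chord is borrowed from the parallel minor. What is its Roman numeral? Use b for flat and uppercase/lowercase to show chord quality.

ii°

A is scale degree 2 in G major. The diatonic chord on degree 2 would be Am (ii), but A–C–Eb is the diminished chord from G minor. As a borrowed chord it is labeled ii°.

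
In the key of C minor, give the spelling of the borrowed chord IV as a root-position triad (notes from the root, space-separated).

The root, F, is scale degree 4 — the same note in C minor and C major; only the chord quality changes. In C major the chord on F is F–A–C.

F A C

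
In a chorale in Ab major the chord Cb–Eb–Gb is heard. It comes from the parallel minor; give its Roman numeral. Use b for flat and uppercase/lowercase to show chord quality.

bIII

Cb is the lowered form of scale degree 3 in Ab major (the diatonic degree 3 is C). Cb–Eb–Gb is a major chord — the form found in Ab minor, not the diatonic iii (Cm). Borrowed into Ab major it is written bIII.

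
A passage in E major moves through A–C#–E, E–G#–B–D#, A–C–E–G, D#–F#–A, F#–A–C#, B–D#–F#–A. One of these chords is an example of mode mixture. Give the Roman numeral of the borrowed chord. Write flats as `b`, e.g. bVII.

In E major the diatonic chords are E, F#m, G#m, A, B, C#m, D#dim. A–C#–E = A, E–G#–B–D# = Emaj7, D#–F#–A = D#dim, F#–A–C# = F#m and B–D#–F#–A = B7 are all diatonic. A–C–E–G is not: scale degree 4 in E major carries A (IV). In E minor the chord on that degree is Am7, so here it functions as iv7, borrowed from the parallel minor.

iv7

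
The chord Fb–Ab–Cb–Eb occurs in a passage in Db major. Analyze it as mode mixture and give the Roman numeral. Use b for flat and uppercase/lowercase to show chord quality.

The root Fb is the lowered 3rd scale degree — diatonically Db major has F there. Fb–Ab–Cb–Eb is a major-seventh chord — the form found in Db minor, not the diatonic iii (Fm). Borrowed into Db major it is written bIIImaj7.

bIIImaj7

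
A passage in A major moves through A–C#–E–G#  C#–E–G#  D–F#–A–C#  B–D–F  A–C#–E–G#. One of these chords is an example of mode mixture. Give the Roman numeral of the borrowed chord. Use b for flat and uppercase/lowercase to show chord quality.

In A major the diatonic chords are A, Bm, C#m, D, E, F#m, G#dim. A–C#–E–G# = Amaj7, C#–E–G# = C#m and D–F#–A–C# = Dmaj7 all belong to that set. B–D–F doesn't fit — on degree 2 A major would have Bm (ii). Bdim is the degree-2 chord of A minor, so it is the borrowed ii°.

ii°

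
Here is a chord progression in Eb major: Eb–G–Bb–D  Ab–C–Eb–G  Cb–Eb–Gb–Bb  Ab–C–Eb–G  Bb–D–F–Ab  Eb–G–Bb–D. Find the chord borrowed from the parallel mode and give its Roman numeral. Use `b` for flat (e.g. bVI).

In Eb major the diatonic chords are Eb, Fm, Gm, Ab, Bb, Cm, Ddim. Eb–G–Bb–D = Ebmaj7, Ab–C–Eb–G = Abmaj7 and Bb–D–F–Ab = Bb7 are all diatonic. But Cb–Eb–Gb–Bb is foreign: the diatonic vi on degree 6 is Cm, whereas Cbmaj7 comes from Eb minor. It is labeled bVImaj7.

bVImaj7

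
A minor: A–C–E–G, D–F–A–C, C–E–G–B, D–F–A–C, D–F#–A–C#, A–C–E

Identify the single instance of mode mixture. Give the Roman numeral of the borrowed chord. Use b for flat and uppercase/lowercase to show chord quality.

IVmaj7

The diatonic triads in A minor (with V from harmonic minor) are Am, Bdim, C, Dm, E, F, G. A–C–E–G = Am7, D–F–A–C = Dm7, C–E–G–B = Cmaj7 and A–C–E = Am all belong to that set. D–F#–A–C# is not: scale degree 4 in A minor carries Dm (iv). In A major the chord on that degree is Dmaj7, so here it functions as IVmaj7, borrowed from the parallel major.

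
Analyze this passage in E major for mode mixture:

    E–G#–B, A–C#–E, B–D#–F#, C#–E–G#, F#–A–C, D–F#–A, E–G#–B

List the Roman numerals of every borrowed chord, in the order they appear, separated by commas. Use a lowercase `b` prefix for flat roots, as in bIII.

E major has the diatonic set E, F#m, G#m, A, B, C#m, D#dim. E–G#–B = E, A–C#–E = A, B–D#–F# = B and C#–E–G# = C#m are all diatonic. But F#–A–C is foreign: the diatonic ii on degree 2 is F#m, whereas F#dim comes from E minor. It is labeled ii°. D–F#–A is not: scale degree 7 in E major carries D#dim (vii°). In E minor the chord on that degree is D, so here it functions as bVII, borrowed from the parallel minor.

ii°, bVII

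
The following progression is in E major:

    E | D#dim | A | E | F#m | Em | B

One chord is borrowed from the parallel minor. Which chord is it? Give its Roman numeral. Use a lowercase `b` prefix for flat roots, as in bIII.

i

In E major the diatonic chords are E, F#m, G#m, A, B, C#m, D#dim. E, D#dim, A, F#m and B all belong to that set. Em (E–G–B) is not: scale degree 1 in E major carries E (I). In E minor the chord on that degree is Em, so here it functions as i, borrowed from the parallel minor.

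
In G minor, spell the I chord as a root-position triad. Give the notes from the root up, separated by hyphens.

G-B-D

The root, G, is scale degree 1 — the same note in G minor and G major; only the chord quality changes. In G major the chord on G is G–B–D.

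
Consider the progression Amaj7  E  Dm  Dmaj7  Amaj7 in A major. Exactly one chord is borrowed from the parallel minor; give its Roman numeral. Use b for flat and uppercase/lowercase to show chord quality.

In A major the diatonic chords are A, Bm, C#m, D, E, F#m, G#dim. Amaj7, E and Dmaj7 all belong to that set. Dm (D–F–A) doesn't fit — on degree 4 A major would have D (IV). Dm is the degree-4 chord of A minor, so it is the borrowed iv.

iv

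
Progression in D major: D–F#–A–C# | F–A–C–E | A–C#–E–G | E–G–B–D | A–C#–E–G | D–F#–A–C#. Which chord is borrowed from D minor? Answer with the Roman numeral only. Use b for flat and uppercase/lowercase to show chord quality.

D major has the diatonic set D, Em, F#m, G, A, Bm, C#dim. D–F#–A–C# = Dmaj7, A–C#–E–G = A7 and E–G–B–D = Em7 all belong to that set. F–A–C–E is not: scale degree 3 in D major carries F#m (iii). In D minor the chord on that degree is Fmaj7, so here it functions as bIIImaj7, borrowed from the parallel minor.

bIIImaj7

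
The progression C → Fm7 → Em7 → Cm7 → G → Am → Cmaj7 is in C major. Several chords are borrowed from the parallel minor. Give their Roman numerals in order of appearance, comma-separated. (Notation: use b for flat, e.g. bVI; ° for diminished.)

The diatonic triads in C major are C, Dm, Em, F, G, Am, Bdim. Of the given chords, C, Em7, G, Am and Cmaj7 are diatonic. But Fm7 (F–Ab–C–Eb) is foreign: the diatonic IV on degree 4 is F, whereas Fm7 comes from C minor. It is labeled iv7. But Cm7 (C–Eb–G–Bb) is foreign: the diatonic I on degree 1 is C, whereas Cm7 comes from C minor. It is labeled i7.

iv7, i7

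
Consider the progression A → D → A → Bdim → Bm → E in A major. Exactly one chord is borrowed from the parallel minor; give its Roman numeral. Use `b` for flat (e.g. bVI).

The diatonic triads in A major are A, Bm, C#m, D, E, F#m, G#dim. Of the given chords, A, D, Bm and E are diatonic. Bdim (B–D–F) doesn't fit — on degree 2 A major would have Bm (ii). Bdim is the degree-2 chord of A minor, so it is the borrowed ii°.

ii°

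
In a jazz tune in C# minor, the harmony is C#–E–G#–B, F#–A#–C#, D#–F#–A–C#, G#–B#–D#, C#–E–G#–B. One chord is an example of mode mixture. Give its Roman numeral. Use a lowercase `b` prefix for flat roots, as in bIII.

In C# minor (with V from harmonic minor) the diatonic chords are C#m, D#dim, E, F#m, G#, A, B. C#–E–G#–B = C#m7, D#–F#–A–C# = D#m7b5 and G#–B#–D# = G# are all diatonic. F#–A#–C# doesn't fit — on degree 4 C# minor would have F#m (iv). F# is the degree-4 chord of C# major, so it is the borrowed IV.

IV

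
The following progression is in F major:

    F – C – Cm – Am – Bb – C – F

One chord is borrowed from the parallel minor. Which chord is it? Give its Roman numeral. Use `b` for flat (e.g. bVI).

v

F major has the diatonic set F, Gm, Am, Bb, C, Dm, Edim. F, C, Am and Bb all belong to that set. Cm (C–Eb–G) is not: scale degree 5 in F major carries C (V). In F minor the chord on that degree is Cm, so here it functions as v, borrowed from the parallel minor.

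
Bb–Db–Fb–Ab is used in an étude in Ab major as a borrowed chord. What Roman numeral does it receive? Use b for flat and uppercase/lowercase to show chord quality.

The root Bb is the diatonic 2nd degree of Ab major; the borrowing shows in the chord quality. Diatonically Ab major has Bbm (ii) on that degree; Bb–Db–Fb–Ab is instead the half-diminished-seventh chord native to Ab minor, so it takes the label iiø7.

iiø7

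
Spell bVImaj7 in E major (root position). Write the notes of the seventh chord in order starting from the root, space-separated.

bVImaj7 is built on the lowered scale degree 6. In E major degree 6 is C#; lowered it becomes C. In E minor the chord on C is C–E–G–B.

C E G B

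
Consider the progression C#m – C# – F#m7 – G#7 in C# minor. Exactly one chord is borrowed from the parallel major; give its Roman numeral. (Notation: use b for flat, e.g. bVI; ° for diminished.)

C# minor has the diatonic set C#m, D#dim, E, F#m, G#, A, B (with V from harmonic minor). Of the given chords, C#m, F#m7 and G#7 are diatonic. But C# (C#–E#–G#) is foreign: the diatonic i on degree 1 is C#m, whereas C# comes from C# major. It is labeled I.

I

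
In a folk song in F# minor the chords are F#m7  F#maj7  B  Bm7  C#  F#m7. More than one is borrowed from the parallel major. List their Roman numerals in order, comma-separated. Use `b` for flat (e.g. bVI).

In F# minor (with V from harmonic minor) the diatonic chords are F#m, G#dim, A, Bm, C#, D, E. F#m7, Bm7 and C# are all diatonic. F#maj7 (F#–A#–C#–E#) is not: scale degree 1 in F# minor carries F#m (i). In F# major the chord on that degree is F#maj7, so here it functions as Imaj7, borrowed from the parallel major. But B (B–D#–F#) is foreign: the diatonic iv on degree 4 is Bm, whereas B comes from F# major. It is labeled IV.

Imaj7, IV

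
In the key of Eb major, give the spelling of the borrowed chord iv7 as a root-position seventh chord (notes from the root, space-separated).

iv7 is built on scale degree 4, which is Ab in both Eb major and its parallel. Stacking thirds in Eb minor on Ab gives Ab–Cb–Eb–Gb.

Ab Cb Eb Gb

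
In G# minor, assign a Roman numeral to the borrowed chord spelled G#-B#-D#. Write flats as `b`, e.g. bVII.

The root G# is the diatonic 1st degree of G# minor; the borrowing shows in the chord quality. Diatonically G# minor has G#m (i) on that degree; G#–B#–D# is instead the major chord native to G# major, so it takes the label I.

I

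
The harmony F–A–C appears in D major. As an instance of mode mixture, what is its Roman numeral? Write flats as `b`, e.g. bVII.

bIII

In D major scale degree 3 is F#; F is its lowered form, from D minor. Diatonically D major has F#m (iii) on that degree; F–A–C is instead the major chord native to D minor, so it takes the label bIII.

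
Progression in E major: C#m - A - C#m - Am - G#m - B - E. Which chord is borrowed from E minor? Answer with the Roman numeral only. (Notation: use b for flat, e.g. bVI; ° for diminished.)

iv

E major has the diatonic set E, F#m, G#m, A, B, C#m, D#dim. C#m, A, G#m, B and E all belong to that set. Am (A–C–E) doesn't fit — on degree 4 E major would have A (IV). Am is the degree-4 chord of E minor, so it is the borrowed iv.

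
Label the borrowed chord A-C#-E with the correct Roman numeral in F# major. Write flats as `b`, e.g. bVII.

bIII

In F# major scale degree 3 is A#; A is its lowered form, from F# minor. The diatonic chord on degree 3 would be A#m (iii), but A–C#–E is the major chord from F# minor. As a borrowed chord it is labeled bIII.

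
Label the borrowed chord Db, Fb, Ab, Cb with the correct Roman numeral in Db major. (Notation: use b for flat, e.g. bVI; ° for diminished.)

i7

The root Db is the diatonic 1st degree of Db major; the borrowing shows in the chord quality. The diatonic chord on degree 1 would be Db (I), but Db–Fb–Ab–Cb is the minor-seventh chord from Db minor. As a borrowed chord it is labeled i7.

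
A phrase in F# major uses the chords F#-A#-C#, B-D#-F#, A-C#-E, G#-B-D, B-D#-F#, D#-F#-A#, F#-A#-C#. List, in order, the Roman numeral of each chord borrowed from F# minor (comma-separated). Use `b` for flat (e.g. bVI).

bIII, ii°

In F# major the diatonic chords are F#, G#m, A#m, B, C#, D#m, E#dim. F#–A#–C# = F#, B–D#–F# = B and D#–F#–A# = D#m are all diatonic. But A–C#–E is foreign: the diatonic iii on degree 3 is A#m, whereas A comes from F# minor. It is labeled bIII. G#–B–D doesn't fit — on degree 2 F# major would have G#m (ii). G#dim is the degree-2 chord of F# minor, so it is the borrowed ii°.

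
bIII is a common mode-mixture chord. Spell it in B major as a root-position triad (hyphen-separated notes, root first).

D-F#-A

The root of bIII is the lowered 3rd degree: D# becomes D. Stacking thirds in B minor on D gives D–F#–A.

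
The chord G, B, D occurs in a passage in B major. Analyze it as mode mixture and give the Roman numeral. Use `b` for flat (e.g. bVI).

bVI

G is the lowered form of scale degree 6 in B major (the diatonic degree 6 is G#). Diatonically B major has G#m (vi) on that degree; G–B–D is instead the major chord native to B minor, so it takes the label bVI.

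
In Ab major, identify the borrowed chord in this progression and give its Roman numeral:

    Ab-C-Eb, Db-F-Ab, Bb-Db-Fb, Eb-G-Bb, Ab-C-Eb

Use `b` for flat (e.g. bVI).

ii°

The diatonic triads in Ab major are Ab, Bbm, Cm, Db, Eb, Fm, Gdim. Ab–C–Eb = Ab, Db–F–Ab = Db and Eb–G–Bb = Eb are all diatonic. But Bb–Db–Fb is foreign: the diatonic ii on degree 2 is Bbm, whereas Bbdim comes from Ab minor. It is labeled ii°.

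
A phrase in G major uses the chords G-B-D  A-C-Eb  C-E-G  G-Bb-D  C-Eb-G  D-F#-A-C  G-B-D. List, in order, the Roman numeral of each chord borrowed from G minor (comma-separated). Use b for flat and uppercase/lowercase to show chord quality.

In G major the diatonic chords are G, Am, Bm, C, D, Em, F#dim. G–B–D = G, C–E–G = C and D–F#–A–C = D7 are all diatonic. A–C–Eb is not: scale degree 2 in G major carries Am (ii). In G minor the chord on that degree is Adim, so here it functions as ii°, borrowed from the parallel minor. G–Bb–D doesn't fit — on degree 1 G major would have G (I). Gm is the degree-1 chord of G minor, so it is the borrowed i. But C–Eb–G is foreign: the diatonic IV on degree 4 is C, whereas Cm comes from G minor. It is labeled iv.

ii°, i, iv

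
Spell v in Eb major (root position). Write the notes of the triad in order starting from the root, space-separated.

The root, Bb, is scale degree 5 — the same note in Eb major and Eb minor; only the chord quality changes. Stacking thirds in Eb minor on Bb gives Bb–Db–F.

Bb Db F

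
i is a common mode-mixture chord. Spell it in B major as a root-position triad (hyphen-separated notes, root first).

i is built on scale degree 1, which is B in both B major and its parallel. Building the minor chord from the parallel minor on B: B–D–F#.

B-D-F#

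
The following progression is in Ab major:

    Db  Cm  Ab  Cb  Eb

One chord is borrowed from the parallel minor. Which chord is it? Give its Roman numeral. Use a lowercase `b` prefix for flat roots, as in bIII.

bIII

The diatonic triads in Ab major are Ab, Bbm, Cm, Db, Eb, Fm, Gdim. Db, Cm, Ab and Eb all belong to that set. But Cb (Cb–Eb–Gb) is foreign: the diatonic iii on degree 3 is Cm, whereas Cb comes from Ab minor. It is labeled bIII.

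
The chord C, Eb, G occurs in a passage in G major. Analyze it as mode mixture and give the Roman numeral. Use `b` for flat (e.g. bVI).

The root C is the diatonic 4th degree of G major; the borrowing shows in the chord quality. The diatonic chord on degree 4 would be C (IV), but C–Eb–G is the minor chord from G minor. As a borrowed chord it is labeled iv.

iv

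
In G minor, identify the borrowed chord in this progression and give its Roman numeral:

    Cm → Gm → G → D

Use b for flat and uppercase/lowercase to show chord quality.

I

In G minor (with V from harmonic minor) the diatonic chords are Gm, Adim, Bb, Cm, D, Eb, F. Of the given chords, Cm, Gm and D are diatonic. But G (G–B–D) is foreign: the diatonic i on degree 1 is Gm, whereas G comes from G major. It is labeled I.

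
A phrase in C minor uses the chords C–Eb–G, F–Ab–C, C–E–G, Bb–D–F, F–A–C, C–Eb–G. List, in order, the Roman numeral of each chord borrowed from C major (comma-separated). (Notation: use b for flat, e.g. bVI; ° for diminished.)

I, IV

The diatonic triads in C minor (with V from harmonic minor) are Cm, Ddim, Eb, Fm, G, Ab, Bb. C–Eb–G = Cm, F–Ab–C = Fm and Bb–D–F = Bb are all diatonic. C–E–G is not: scale degree 1 in C minor carries Cm (i). In C major the chord on that degree is C, so here it functions as I, borrowed from the parallel major. F–A–C doesn't fit — on degree 4 C minor would have Fm (iv). F is the degree-4 chord of C major, so it is the borrowed IV.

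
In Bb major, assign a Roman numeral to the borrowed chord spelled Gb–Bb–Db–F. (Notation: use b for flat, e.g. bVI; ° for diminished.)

In Bb major scale degree 6 is G; Gb is its lowered form, from Bb minor. The diatonic chord on degree 6 would be Gm (vi), but Gb–Bb–Db–F is the major-seventh chord from Bb minor. As a borrowed chord it is labeled bVImaj7.

bVImaj7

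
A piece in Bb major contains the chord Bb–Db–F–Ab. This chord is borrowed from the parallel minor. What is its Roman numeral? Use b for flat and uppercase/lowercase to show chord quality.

i7

The root Bb is the diatonic 1st degree of Bb major; the borrowing shows in the chord quality. Diatonically Bb major has Bb (I) on that degree; Bb–Db–F–Ab is instead the minor-seventh chord native to Bb minor, so it takes the label i7.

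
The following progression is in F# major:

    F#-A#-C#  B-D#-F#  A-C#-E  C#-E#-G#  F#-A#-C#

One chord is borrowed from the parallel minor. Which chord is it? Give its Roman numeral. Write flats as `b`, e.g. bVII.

In F# major the diatonic chords are F#, G#m, A#m, B, C#, D#m, E#dim. F#–A#–C# = F#, B–D#–F# = B and C#–E#–G# = C# are all diatonic. But A–C#–E is foreign: the diatonic iii on degree 3 is A#m, whereas A comes from F# minor. It is labeled bIII.

bIII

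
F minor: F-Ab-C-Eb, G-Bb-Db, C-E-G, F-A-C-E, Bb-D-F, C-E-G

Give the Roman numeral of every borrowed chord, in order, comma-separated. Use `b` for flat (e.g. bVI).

Imaj7, IV

In F minor (with V from harmonic minor) the diatonic chords are Fm, Gdim, Ab, Bbm, C, Db, Eb. Of the given chords, F–Ab–C–Eb = Fm7, G–Bb–Db = Gdim and C–E–G = C are diatonic. F–A–C–E doesn't fit — on degree 1 F minor would have Fm (i). Fmaj7 is the degree-1 chord of F major, so it is the borrowed Imaj7. But Bb–D–F is foreign: the diatonic iv on degree 4 is Bbm, whereas Bb comes from F major. It is labeled IV.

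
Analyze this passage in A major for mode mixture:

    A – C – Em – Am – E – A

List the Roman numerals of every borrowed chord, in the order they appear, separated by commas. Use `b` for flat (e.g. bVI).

The diatonic triads in A major are A, Bm, C#m, D, E, F#m, G#dim. Of the given chords, A and E are diatonic. C (C–E–G) doesn't fit — on degree 3 A major would have C#m (iii). C is the degree-3 chord of A minor, so it is the borrowed bIII. Em (E–G–B) is not: scale degree 5 in A major carries E (V). In A minor the chord on that degree is Em, so here it functions as v, borrowed from the parallel minor. Am (A–C–E) is not: scale degree 1 in A major carries A (I). In A minor the chord on that degree is Am, so here it functions as i, borrowed from the parallel minor.

bIII, v, i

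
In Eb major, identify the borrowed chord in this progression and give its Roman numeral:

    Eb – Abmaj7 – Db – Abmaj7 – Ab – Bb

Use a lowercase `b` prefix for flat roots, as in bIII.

bVII

Eb major has the diatonic set Eb, Fm, Gm, Ab, Bb, Cm, Ddim. Of the given chords, Eb, Abmaj7, Ab and Bb are diatonic. But Db (Db–F–Ab) is foreign: the diatonic vii° on degree 7 is Ddim, whereas Db comes from Eb minor. It is labeled bVII.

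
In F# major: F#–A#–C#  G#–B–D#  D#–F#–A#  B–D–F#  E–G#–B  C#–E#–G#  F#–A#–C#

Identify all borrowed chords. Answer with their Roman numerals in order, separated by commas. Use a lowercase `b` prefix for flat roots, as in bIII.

In F# major the diatonic chords are F#, G#m, A#m, B, C#, D#m, E#dim. F#–A#–C# = F#, G#–B–D# = G#m, D#–F#–A# = D#m and C#–E#–G# = C# all belong to that set. B–D–F# doesn't fit — on degree 4 F# major would have B (IV). Bm is the degree-4 chord of F# minor, so it is the borrowed iv. But E–G#–B is foreign: the diatonic vii° on degree 7 is E#dim, whereas E comes from F# minor. It is labeled bVII.

iv, bVII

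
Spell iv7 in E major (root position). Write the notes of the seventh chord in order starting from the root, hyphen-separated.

A-C-E-G

The root, A, is scale degree 4 — the same note in E major and E minor; only the chord quality changes. Stacking thirds in E minor on A gives A–C–E–G.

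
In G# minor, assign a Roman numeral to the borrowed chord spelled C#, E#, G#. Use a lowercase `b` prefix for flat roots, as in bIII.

IV

The root C# is the diatonic 4th degree of G# minor; the borrowing shows in the chord quality. C#–E#–G# is a major chord — the form found in G# major, not the diatonic iv (C#m). Borrowed into G# minor it is written IV.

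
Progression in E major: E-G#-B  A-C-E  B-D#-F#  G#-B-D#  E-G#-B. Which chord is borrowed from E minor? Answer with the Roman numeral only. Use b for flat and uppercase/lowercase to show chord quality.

E major has the diatonic set E, F#m, G#m, A, B, C#m, D#dim. E–G#–B = E, B–D#–F# = B and G#–B–D# = G#m are all diatonic. A–C–E is not: scale degree 4 in E major carries A (IV). In E minor the chord on that degree is Am, so here it functions as iv, borrowed from the parallel minor.

iv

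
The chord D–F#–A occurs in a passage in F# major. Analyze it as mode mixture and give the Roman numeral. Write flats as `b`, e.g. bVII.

bVI

The root D is the lowered 6th scale degree — diatonically F# major has D# there. D–F#–A is a major chord — the form found in F# minor, not the diatonic vi (D#m). Borrowed into F# major it is written bVI.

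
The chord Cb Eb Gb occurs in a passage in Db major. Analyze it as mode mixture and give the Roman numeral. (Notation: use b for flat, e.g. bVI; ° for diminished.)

The root Cb is the lowered 7th scale degree — diatonically Db major has C there. The diatonic chord on degree 7 would be Cdim (vii°), but Cb–Eb–Gb is the major chord from Db minor. As a borrowed chord it is labeled bVII.

bVII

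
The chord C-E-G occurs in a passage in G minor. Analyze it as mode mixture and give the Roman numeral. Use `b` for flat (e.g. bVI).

IV

The root C is the diatonic 4th degree of G minor; the borrowing shows in the chord quality. Diatonically G minor has Cm (iv) on that degree; C–E–G is instead the major chord native to G major, so it takes the label IV.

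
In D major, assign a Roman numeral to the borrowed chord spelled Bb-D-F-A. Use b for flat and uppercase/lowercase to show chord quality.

bVImaj7

Bb is the lowered form of scale degree 6 in D major (the diatonic degree 6 is B). Diatonically D major has Bm (vi) on that degree; Bb–D–F–A is instead the major-seventh chord native to D minor, so it takes the label bVImaj7.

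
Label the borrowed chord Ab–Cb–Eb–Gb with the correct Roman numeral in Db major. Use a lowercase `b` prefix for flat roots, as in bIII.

v7

The root Ab is the diatonic 5th degree of Db major; the borrowing shows in the chord quality. The diatonic chord on degree 5 would be Ab (V), but Ab–Cb–Eb–Gb is the minor-seventh chord from Db minor. As a borrowed chord it is labeled v7.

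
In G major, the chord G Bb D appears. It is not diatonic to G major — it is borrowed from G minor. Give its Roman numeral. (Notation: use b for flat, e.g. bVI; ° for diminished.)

G is scale degree 1 in G major. Diatonically G major has G (I) on that degree; G–Bb–D is instead the minor chord native to G minor, so it takes the label i.

i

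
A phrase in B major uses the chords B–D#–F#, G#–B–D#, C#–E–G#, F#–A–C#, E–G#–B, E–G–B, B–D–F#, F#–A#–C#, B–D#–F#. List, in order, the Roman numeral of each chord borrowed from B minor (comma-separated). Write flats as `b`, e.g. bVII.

B major has the diatonic set B, C#m, D#m, E, F#, G#m, A#dim. Of the given chords, B–D#–F# = B, G#–B–D# = G#m, C#–E–G# = C#m, E–G#–B = E and F#–A#–C# = F# are diatonic. But F#–A–C# is foreign: the diatonic V on degree 5 is F#, whereas F#m comes from B minor. It is labeled v. But E–G–B is foreign: the diatonic IV on degree 4 is E, whereas Em comes from B minor. It is labeled iv. But B–D–F# is foreign: the diatonic I on degree 1 is B, whereas Bm comes from B minor. It is labeled i.

v, iv, i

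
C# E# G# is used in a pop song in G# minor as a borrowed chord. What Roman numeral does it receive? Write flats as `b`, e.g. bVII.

C# is scale degree 4 in G# minor. The diatonic chord on degree 4 would be C#m (iv), but C#–E#–G# is the major chord from G# major. As a borrowed chord it is labeled IV.

IV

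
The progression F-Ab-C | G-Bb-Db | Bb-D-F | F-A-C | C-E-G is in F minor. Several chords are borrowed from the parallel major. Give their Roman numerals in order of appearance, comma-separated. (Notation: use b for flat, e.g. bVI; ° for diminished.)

In F minor (with V from harmonic minor) the diatonic chords are Fm, Gdim, Ab, Bbm, C, Db, Eb. Of the given chords, F–Ab–C = Fm, G–Bb–Db = Gdim and C–E–G = C are diatonic. But Bb–D–F is foreign: the diatonic iv on degree 4 is Bbm, whereas Bb comes from F major. It is labeled IV. F–A–C is not: scale degree 1 in F minor carries Fm (i). In F major the chord on that degree is F, so here it functions as I, borrowed from the parallel major.

IV, I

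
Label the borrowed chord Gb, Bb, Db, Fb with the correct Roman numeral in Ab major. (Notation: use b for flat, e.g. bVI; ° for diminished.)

bVII7

Gb is the lowered form of scale degree 7 in Ab major (the diatonic degree 7 is G). Gb–Bb–Db–Fb is a dominant-seventh chord — the form found in Ab minor, not the diatonic vii° (Gdim). Borrowed into Ab major it is written bVII7.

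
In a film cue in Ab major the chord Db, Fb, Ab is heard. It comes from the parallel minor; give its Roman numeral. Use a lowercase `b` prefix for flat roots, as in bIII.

Db is scale degree 4 in Ab major. The diatonic chord on degree 4 would be Db (IV), but Db–Fb–Ab is the minor chord from Ab minor. As a borrowed chord it is labeled iv.

iv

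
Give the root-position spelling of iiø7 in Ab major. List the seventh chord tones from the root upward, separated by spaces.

Bb Db Fb Ab

iiø7 is built on scale degree 2, which is Bb in both Ab major and its parallel. Building the half-diminished-seventh chord from the parallel minor on Bb: Bb–Db–Fb–Ab.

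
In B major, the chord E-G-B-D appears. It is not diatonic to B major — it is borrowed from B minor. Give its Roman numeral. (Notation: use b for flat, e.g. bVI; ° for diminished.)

The root E is the diatonic 4th degree of B major; the borrowing shows in the chord quality. Diatonically B major has E (IV) on that degree; E–G–B–D is instead the minor-seventh chord native to B minor, so it takes the label iv7.

iv7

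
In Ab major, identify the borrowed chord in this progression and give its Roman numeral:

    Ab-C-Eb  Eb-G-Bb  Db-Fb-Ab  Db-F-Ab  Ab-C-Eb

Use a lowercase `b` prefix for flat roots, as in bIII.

iv

In Ab major the diatonic chords are Ab, Bbm, Cm, Db, Eb, Fm, Gdim. Of the given chords, Ab–C–Eb = Ab, Eb–G–Bb = Eb and Db–F–Ab = Db are diatonic. But Db–Fb–Ab is foreign: the diatonic IV on degree 4 is Db, whereas Dbm comes from Ab minor. It is labeled iv.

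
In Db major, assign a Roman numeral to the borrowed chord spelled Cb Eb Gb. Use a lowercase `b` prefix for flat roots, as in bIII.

Cb is the lowered form of scale degree 7 in Db major (the diatonic degree 7 is C). Diatonically Db major has Cdim (vii°) on that degree; Cb–Eb–Gb is instead the major chord native to Db minor, so it takes the label bVII.

bVII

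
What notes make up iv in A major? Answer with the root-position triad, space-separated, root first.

D F A

The root, D, is scale degree 4 — the same note in A major and A minor; only the chord quality changes. Stacking thirds in A minor on D gives D–F–A.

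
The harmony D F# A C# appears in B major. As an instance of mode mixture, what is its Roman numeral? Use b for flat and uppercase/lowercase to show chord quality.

bIIImaj7

D is the lowered form of scale degree 3 in B major (the diatonic degree 3 is D#). Diatonically B major has D#m (iii) on that degree; D–F#–A–C# is instead the major-seventh chord native to B minor, so it takes the label bIIImaj7.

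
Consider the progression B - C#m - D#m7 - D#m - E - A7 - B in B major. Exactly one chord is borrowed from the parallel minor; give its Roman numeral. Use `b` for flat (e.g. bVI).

The diatonic triads in B major are B, C#m, D#m, E, F#, G#m, A#dim. Of the given chords, B, C#m, D#m7, D#m and E are diatonic. A7 (A–C#–E–G) is not: scale degree 7 in B major carries A#dim (vii°). In B minor the chord on that degree is A7, so here it functions as bVII7, borrowed from the parallel minor.

bVII7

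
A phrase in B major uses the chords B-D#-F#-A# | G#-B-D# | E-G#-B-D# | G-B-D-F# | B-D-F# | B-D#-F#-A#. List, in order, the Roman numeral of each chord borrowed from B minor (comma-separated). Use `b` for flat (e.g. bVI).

B major has the diatonic set B, C#m, D#m, E, F#, G#m, A#dim. Of the given chords, B–D#–F#–A# = Bmaj7, G#–B–D# = G#m and E–G#–B–D# = Emaj7 are diatonic. G–B–D–F# doesn't fit — on degree 6 B major would have G#m (vi). Gmaj7 is the degree-6 chord of B minor, so it is the borrowed bVImaj7. But B–D–F# is foreign: the diatonic I on degree 1 is B, whereas Bm comes from B minor. It is labeled i.

bVImaj7, i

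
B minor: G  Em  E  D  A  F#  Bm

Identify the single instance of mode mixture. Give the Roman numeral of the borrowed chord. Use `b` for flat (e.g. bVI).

IV

B minor has the diatonic set Bm, C#dim, D, Em, F#, G, A (with V from harmonic minor). Of the given chords, G, Em, D, A, F# and Bm are diatonic. E (E–G#–B) doesn't fit — on degree 4 B minor would have Em (iv). E is the degree-4 chord of B major, so it is the borrowed IV.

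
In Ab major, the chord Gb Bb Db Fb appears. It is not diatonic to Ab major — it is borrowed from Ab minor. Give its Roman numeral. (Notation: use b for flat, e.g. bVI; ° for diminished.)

In Ab major scale degree 7 is G; Gb is its lowered form, from Ab minor. Diatonically Ab major has Gdim (vii°) on that degree; Gb–Bb–Db–Fb is instead the dominant-seventh chord native to Ab minor, so it takes the label bVII7.

bVII7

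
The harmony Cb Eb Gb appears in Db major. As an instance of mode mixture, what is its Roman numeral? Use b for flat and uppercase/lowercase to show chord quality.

The root Cb is the lowered 7th scale degree — diatonically Db major has C there. The diatonic chord on degree 7 would be Cdim (vii°), but Cb–Eb–Gb is the major chord from Db minor. As a borrowed chord it is labeled bVII.

bVII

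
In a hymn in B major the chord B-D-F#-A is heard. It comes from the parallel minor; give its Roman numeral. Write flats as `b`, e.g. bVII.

i7

B is scale degree 1 in B major. The diatonic chord on degree 1 would be B (I), but B–D–F#–A is the minor-seventh chord from B minor. As a borrowed chord it is labeled i7.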